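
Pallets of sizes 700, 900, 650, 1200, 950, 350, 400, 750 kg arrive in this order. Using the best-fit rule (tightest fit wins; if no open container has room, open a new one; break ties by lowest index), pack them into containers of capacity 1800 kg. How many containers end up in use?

  700 → container 1 (new)  [load 700/1800]
  900 → container 1  [load 1600/1800]
  650 → container 2 (new)  [load 650/1800]
  1200 → container 3 (new)  [load 1200/1800]
  950 → container 2  [load 1600/1800]
  350 → container 3  [load 1550/1800]
  400 → container 4 (new)  [load 400/1800]
  750 → container 4  [load 1150/1800]
4 containers opened.

4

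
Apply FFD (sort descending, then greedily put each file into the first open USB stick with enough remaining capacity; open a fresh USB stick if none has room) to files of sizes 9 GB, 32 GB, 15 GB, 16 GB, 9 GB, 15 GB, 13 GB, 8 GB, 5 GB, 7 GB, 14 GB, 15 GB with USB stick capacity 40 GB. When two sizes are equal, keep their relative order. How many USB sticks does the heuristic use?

Sorted descending: 32, 16, 15, 15, 15, 14, 13, 9, 9, 8, 7, 5.
  32 → USB stick 1 (new)  [load 32/40]
  16 → USB stick 2 (new)  [load 16/40]
  15 → USB stick 2  [load 31/40]
  15 → USB stick 3 (new)  [load 15/40]
  15 → USB stick 3  [load 30/40]
  14 → USB stick 4 (new)  [load 14/40]
  13 → USB stick 4  [load 27/40]
  9 → USB stick 2  [load 40/40]
  9 → USB stick 3  [load 39/40]
  8 → USB stick 1  [load 40/40]
  7 → USB stick 4  [load 34/40]
  5 → USB stick 4  [load 39/40]
4 USB sticks opened.

4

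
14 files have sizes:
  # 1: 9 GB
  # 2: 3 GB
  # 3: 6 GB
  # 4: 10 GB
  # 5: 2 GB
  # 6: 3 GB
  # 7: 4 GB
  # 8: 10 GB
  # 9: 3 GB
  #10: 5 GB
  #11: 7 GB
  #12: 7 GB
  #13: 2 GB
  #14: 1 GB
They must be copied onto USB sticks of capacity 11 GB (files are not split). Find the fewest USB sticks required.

7

Total = 10 + 10 + 9 + 7 + 7 + 6 + 5 + 4 + 3 + 3 + 3 + 2 + 2 + 1 = 72 GB.
Lower bound: ⌈72/11⌉ = 7 USB sticks.
A packing using 7 USB sticks:
  USB stick 1: 10 + 1 = 11
  USB stick 2: 10 = 10
  USB stick 3: 9 + 2 = 11
  USB stick 4: 7 + 4 = 11
  USB stick 5: 7 + 3 = 10
  USB stick 6: 6 + 5 = 11
  USB stick 7: 3 + 3 + 2 = 8
This matches the lower bound, so 7 is optimal.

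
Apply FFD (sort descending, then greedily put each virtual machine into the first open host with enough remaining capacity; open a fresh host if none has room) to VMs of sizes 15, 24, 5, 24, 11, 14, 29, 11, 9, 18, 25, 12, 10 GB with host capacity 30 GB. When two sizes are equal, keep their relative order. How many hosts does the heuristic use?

Sorted descending: 29, 25, 24, 24, 18, 15, 14, 12, 11, 11, 10, 9, 5.
  29 → host 1 (new)  [load 29/30]
  25 → host 2 (new)  [load 25/30]
  24 → host 3 (new)  [load 24/30]
  24 → host 4 (new)  [load 24/30]
  18 → host 5 (new)  [load 18/30]
  15 → host 6 (new)  [load 15/30]
  14 → host 6  [load 29/30]
  12 → host 5  [load 30/30]
  11 → host 7 (new)  [load 11/30]
  11 → host 7  [load 22/30]
  10 → host 8 (new)  [load 10/30]
  9 → host 8  [load 19/30]
  5 → host 2  [load 30/30]
8 hosts opened.

8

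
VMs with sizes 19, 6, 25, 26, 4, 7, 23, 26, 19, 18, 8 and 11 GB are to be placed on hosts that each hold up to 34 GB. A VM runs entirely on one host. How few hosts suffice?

Total = 26 + 26 + 25 + 23 + 19 + 19 + 18 + 11 + 8 + 7 + 6 + 4 = 192 GB.
Lower bound: ⌈192/34⌉ = 6 hosts.
Also, 7 VMs each exceed 17 GB, and no two of those can share a host, so at least 7 hosts are needed.
A packing using 7 hosts:
  host 1: 26 + 8 = 34
  host 2: 26 + 7 = 33
  host 3: 25 + 6 = 31
  host 4: 23 + 11 = 34
  host 5: 19 + 4 = 23
  host 6: 19 = 19
  host 7: 18 = 18
This matches the lower bound, so 7 is optimal.

7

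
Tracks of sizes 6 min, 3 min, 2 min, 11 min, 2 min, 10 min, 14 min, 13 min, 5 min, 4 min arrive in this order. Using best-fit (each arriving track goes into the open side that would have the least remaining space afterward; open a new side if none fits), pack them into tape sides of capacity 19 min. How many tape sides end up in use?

5

  6 → side 1 (new)  [load 6/19]
  3 → side 1  [load 9/19]
  2 → side 1  [load 11/19]
  11 → side 2 (new)  [load 11/19]
  2 → side 1  [load 13/19]
  10 → side 3 (new)  [load 10/19]
  14 → side 4 (new)  [load 14/19]
  13 → side 5 (new)  [load 13/19]
  5 → side 4  [load 19/19]
  4 → side 1  [load 17/19]
5 tape sides opened.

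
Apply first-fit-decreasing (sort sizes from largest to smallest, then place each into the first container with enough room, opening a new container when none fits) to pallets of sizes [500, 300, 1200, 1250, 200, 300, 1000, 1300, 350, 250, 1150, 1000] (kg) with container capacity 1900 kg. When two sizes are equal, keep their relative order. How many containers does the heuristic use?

Sorted descending: 1300, 1250, 1200, 1150, 1000, 1000, 500, 350, 300, 300, 250, 200.
  1300 → container 1 (new)  [load 1300/1900]
  1250 → container 2 (new)  [load 1250/1900]
  1200 → container 3 (new)  [load 1200/1900]
  1150 → container 4 (new)  [load 1150/1900]
  1000 → container 5 (new)  [load 1000/1900]
  1000 → container 6 (new)  [load 1000/1900]
  500 → container 1  [load 1800/1900]
  350 → container 2  [load 1600/1900]
  300 → container 2  [load 1900/1900]
  300 → container 3  [load 1500/1900]
  250 → container 3  [load 1750/1900]
  200 → container 4  [load 1350/1900]
6 containers opened.

6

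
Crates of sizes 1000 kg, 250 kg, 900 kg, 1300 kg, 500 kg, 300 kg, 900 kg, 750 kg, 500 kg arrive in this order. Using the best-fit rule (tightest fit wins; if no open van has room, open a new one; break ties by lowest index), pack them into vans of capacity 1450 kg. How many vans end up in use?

  1000 → van 1 (new)  [load 1000/1450]
  250 → van 1  [load 1250/1450]
  900 → van 2 (new)  [load 900/1450]
  1300 → van 3 (new)  [load 1300/1450]
  500 → van 2  [load 1400/1450]
  300 → van 4 (new)  [load 300/1450]
  900 → van 4  [load 1200/1450]
  750 → van 5 (new)  [load 750/1450]
  500 → van 5  [load 1250/1450]
5 vans opened.

5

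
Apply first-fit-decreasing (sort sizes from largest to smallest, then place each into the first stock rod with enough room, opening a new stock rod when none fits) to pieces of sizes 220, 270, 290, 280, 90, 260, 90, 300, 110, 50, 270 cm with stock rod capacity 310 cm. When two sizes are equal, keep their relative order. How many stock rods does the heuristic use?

8

Sorted descending: 300, 290, 280, 270, 270, 260, 220, 110, 90, 90, 50.
  300 → stock rod 1 (new)  [load 300/310]
  290 → stock rod 2 (new)  [load 290/310]
  280 → stock rod 3 (new)  [load 280/310]
  270 → stock rod 4 (new)  [load 270/310]
  270 → stock rod 5 (new)  [load 270/310]
  260 → stock rod 6 (new)  [load 260/310]
  220 → stock rod 7 (new)  [load 220/310]
  110 → stock rod 8 (new)  [load 110/310]
  90 → stock rod 7  [load 310/310]
  90 → stock rod 8  [load 200/310]
  50 → stock rod 6  [load 310/310]
8 stock rods opened.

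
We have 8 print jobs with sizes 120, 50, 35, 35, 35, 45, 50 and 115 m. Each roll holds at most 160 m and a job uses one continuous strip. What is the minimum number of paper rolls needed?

Total = 120 + 115 + 50 + 50 + 45 + 35 + 35 + 35 = 485 m.
Lower bound: ⌈485/160⌉ = 4 paper rolls.
A packing using 4 paper rolls:
  roll 1: 120 + 35 = 155
  roll 2: 115 + 45 = 160
  roll 3: 50 + 50 + 35 = 135
  roll 4: 35 = 35
This matches the lower bound, so 4 is optimal.

4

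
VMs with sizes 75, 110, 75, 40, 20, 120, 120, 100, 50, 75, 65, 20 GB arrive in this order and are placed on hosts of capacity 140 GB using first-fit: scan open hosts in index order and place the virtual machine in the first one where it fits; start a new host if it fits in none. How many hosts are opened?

7

  75 → host 1 (new)  [load 75/140]
  110 → host 2 (new)  [load 110/140]
  75 → host 3 (new)  [load 75/140]
  40 → host 1  [load 115/140]
  20 → host 1  [load 135/140]
  120 → host 4 (new)  [load 120/140]
  120 → host 5 (new)  [load 120/140]
  100 → host 6 (new)  [load 100/140]
  50 → host 3  [load 125/140]
  75 → host 7 (new)  [load 75/140]
  65 → host 7  [load 140/140]
  20 → host 2  [load 130/140]
7 hosts opened.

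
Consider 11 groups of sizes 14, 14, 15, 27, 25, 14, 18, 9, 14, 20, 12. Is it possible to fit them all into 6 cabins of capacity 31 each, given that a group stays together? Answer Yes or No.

No

Total = 182; ⌈182/31⌉ = 6.
The bound of 6 does not rule out 6, but exhaustive search shows no assignment into 6 cabins of capacity 31 exists — the minimum is 7.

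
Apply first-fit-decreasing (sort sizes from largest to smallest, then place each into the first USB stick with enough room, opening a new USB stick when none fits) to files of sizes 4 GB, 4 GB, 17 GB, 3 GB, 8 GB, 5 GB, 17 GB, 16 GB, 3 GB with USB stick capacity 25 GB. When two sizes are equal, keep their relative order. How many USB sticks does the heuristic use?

Sorted descending: 17, 17, 16, 8, 5, 4, 4, 3, 3.
  17 → USB stick 1 (new)  [load 17/25]
  17 → USB stick 2 (new)  [load 17/25]
  16 → USB stick 3 (new)  [load 16/25]
  8 → USB stick 1  [load 25/25]
  5 → USB stick 2  [load 22/25]
  4 → USB stick 3  [load 20/25]
  4 → USB stick 3  [load 24/25]
  3 → USB stick 2  [load 25/25]
  3 → USB stick 4 (new)  [load 3/25]
4 USB sticks opened.

4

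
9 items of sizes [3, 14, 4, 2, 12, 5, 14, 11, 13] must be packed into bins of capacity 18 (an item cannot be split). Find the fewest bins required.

Total = 14 + 14 + 13 + 12 + 11 + 5 + 4 + 3 + 2 = 78.
Lower bound: ⌈78/18⌉ = 5 bins.
A packing using 5 bins:
  bin 1: 14 + 4 = 18
  bin 2: 14 + 3 = 17
  bin 3: 13 + 5 = 18
  bin 4: 12 + 2 = 14
  bin 5: 11 = 11
This matches the lower bound, so 5 is optimal.

5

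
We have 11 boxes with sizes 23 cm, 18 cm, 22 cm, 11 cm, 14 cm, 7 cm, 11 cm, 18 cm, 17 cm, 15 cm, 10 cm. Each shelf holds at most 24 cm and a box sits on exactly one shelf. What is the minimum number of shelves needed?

Total = 23 + 22 + 18 + 18 + 17 + 15 + 14 + 11 + 11 + 10 + 7 = 166 cm.
Lower bound: ⌈166/24⌉ = 7 shelves.
A packing using 8 shelves:
  shelf 1: 23 = 23
  shelf 2: 22 = 22
  shelf 3: 18 = 18
  shelf 4: 18 = 18
  shelf 5: 17 + 7 = 24
  shelf 6: 15 = 15
  shelf 7: 14 + 10 = 24
  shelf 8: 11 + 11 = 22
No arrangement into 7 shelves stays within capacity, so 8 is optimal.

8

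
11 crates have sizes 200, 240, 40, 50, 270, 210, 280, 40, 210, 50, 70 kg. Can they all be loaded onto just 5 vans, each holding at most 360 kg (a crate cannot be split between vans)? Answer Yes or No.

Total = 1660 kg; ⌈1660/360⌉ = 5.
6 crates each exceed half the capacity and cannot share a van, forcing at least 6 vans.
At least 6 vans are required, but only 5 are allowed.

No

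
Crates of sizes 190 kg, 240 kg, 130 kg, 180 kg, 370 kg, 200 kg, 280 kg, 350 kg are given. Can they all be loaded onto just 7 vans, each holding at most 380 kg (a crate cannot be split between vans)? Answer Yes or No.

A valid assignment using 6 vans:
  van 1: 370 = 370
  van 2: 350 = 350
  van 3: 280 = 280
  van 4: 240 + 130 = 370
  van 5: 200 + 180 = 380
  van 6: 190 = 190
That uses only 6 ≤ 7, so 7 vans are enough.

Yes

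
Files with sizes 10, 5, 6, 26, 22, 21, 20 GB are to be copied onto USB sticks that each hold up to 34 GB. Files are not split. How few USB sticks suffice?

4

Total = 26 + 22 + 21 + 20 + 10 + 6 + 5 = 110 GB.
Lower bound: ⌈110/34⌉ = 4 USB sticks.
A packing using 4 USB sticks:
  USB stick 1: 26 + 6 = 32
  USB stick 2: 22 + 10 = 32
  USB stick 3: 21 + 5 = 26
  USB stick 4: 20 = 20
This matches the lower bound, so 4 is optimal.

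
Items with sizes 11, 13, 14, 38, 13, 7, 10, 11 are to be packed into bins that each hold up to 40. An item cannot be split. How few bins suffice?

Total = 38 + 14 + 13 + 13 + 11 + 11 + 10 + 7 = 117.
Lower bound: ⌈117/40⌉ = 3 bins.
A packing using 3 bins:
  bin 1: 38 = 38
  bin 2: 14 + 13 + 13 = 40
  bin 3: 11 + 11 + 10 + 7 = 39
This matches the lower bound, so 3 is optimal.

3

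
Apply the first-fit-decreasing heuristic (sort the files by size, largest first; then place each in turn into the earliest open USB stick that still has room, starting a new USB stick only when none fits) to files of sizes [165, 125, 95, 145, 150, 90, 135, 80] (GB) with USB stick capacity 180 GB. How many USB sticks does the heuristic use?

Sorted descending: 165, 150, 145, 135, 125, 95, 90, 80.
  165 → USB stick 1 (new)  [load 165/180]
  150 → USB stick 2 (new)  [load 150/180]
  145 → USB stick 3 (new)  [load 145/180]
  135 → USB stick 4 (new)  [load 135/180]
  125 → USB stick 5 (new)  [load 125/180]
  95 → USB stick 6 (new)  [load 95/180]
  90 → USB stick 7 (new)  [load 90/180]
  80 → USB stick 6  [load 175/180]
7 USB sticks opened.

7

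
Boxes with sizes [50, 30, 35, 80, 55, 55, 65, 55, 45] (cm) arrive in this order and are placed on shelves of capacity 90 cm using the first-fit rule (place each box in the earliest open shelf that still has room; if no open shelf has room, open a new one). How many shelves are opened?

  50 → shelf 1 (new)  [load 50/90]
  30 → shelf 1  [load 80/90]
  35 → shelf 2 (new)  [load 35/90]
  80 → shelf 3 (new)  [load 80/90]
  55 → shelf 2  [load 90/90]
  55 → shelf 4 (new)  [load 55/90]
  65 → shelf 5 (new)  [load 65/90]
  55 → shelf 6 (new)  [load 55/90]
  45 → shelf 7 (new)  [load 45/90]
7 shelves opened.

7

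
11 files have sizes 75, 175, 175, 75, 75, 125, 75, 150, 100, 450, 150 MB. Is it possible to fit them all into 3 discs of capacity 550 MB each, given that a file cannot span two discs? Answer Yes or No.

A valid assignment using 3 discs:
  disc 1: 450 + 100 = 550
  disc 2: 175 + 175 + 125 + 75 = 550
  disc 3: 150 + 150 + 75 + 75 + 75 = 525
Every load is within 550 MB, so 3 discs suffice.

Yes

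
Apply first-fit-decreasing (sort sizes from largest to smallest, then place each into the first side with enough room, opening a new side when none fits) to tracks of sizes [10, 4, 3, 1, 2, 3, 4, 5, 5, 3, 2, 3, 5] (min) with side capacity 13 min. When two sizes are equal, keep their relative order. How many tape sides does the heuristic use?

Sorted descending: 10, 5, 5, 5, 4, 4, 3, 3, 3, 3, 2, 2, 1.
  10 → side 1 (new)  [load 10/13]
  5 → side 2 (new)  [load 5/13]
  5 → side 2  [load 10/13]
  5 → side 3 (new)  [load 5/13]
  4 → side 3  [load 9/13]
  4 → side 3  [load 13/13]
  3 → side 1  [load 13/13]
  3 → side 2  [load 13/13]
  3 → side 4 (new)  [load 3/13]
  3 → side 4  [load 6/13]
  2 → side 4  [load 8/13]
  2 → side 4  [load 10/13]
  1 → side 4  [load 11/13]
4 tape sides opened.

4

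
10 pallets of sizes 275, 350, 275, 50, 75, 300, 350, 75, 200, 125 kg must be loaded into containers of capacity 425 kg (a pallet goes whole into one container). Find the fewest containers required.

6

Total = 350 + 350 + 300 + 275 + 275 + 200 + 125 + 75 + 75 + 50 = 2075 kg.
Lower bound: ⌈2075/425⌉ = 5 containers.
A packing using 6 containers:
  container 1: 350 + 75 = 425
  container 2: 350 + 75 = 425
  container 3: 300 + 125 = 425
  container 4: 275 + 50 = 325
  container 5: 275 = 275
  container 6: 200 = 200
No arrangement into 5 containers stays within capacity, so 6 is optimal.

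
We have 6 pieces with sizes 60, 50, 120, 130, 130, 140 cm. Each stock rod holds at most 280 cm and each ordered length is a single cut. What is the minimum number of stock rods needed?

3

Total = 140 + 130 + 130 + 120 + 60 + 50 = 630 cm.
Lower bound: ⌈630/280⌉ = 3 stock rods.
A packing using 3 stock rods:
  stock rod 1: 140 + 130 = 270
  stock rod 2: 130 + 120 = 250
  stock rod 3: 60 + 50 = 110
This matches the lower bound, so 3 is optimal.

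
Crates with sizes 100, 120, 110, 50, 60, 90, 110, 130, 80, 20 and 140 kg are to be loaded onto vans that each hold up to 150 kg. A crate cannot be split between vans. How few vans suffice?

8

Total = 140 + 130 + 120 + 110 + 110 + 100 + 90 + 80 + 60 + 50 + 20 = 1010 kg.
Lower bound: ⌈1010/150⌉ = 7 vans.
Also, 8 crates each exceed 75 kg, and no two of those can share a van, so at least 8 vans are needed.
A packing using 8 vans:
  van 1: 140 = 140
  van 2: 130 + 20 = 150
  van 3: 120 = 120
  van 4: 110 = 110
  van 5: 110 = 110
  van 6: 100 + 50 = 150
  van 7: 90 + 60 = 150
  van 8: 80 = 80
This matches the lower bound, so 8 is optimal.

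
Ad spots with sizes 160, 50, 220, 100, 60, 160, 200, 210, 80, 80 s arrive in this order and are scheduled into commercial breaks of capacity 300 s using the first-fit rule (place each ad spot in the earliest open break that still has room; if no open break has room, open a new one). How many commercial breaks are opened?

5

  160 → break 1 (new)  [load 160/300]
  50 → break 1  [load 210/300]
  220 → break 2 (new)  [load 220/300]
  100 → break 3 (new)  [load 100/300]
  60 → break 1  [load 270/300]
  160 → break 3  [load 260/300]
  200 → break 4 (new)  [load 200/300]
  210 → break 5 (new)  [load 210/300]
  80 → break 2  [load 300/300]
  80 → break 4  [load 280/300]
5 commercial breaks opened.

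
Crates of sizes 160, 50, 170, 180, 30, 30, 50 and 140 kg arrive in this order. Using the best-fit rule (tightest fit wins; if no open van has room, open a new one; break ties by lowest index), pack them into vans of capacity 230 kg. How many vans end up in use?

4

  160 → van 1 (new)  [load 160/230]
  50 → van 1  [load 210/230]
  170 → van 2 (new)  [load 170/230]
  180 → van 3 (new)  [load 180/230]
  30 → van 3  [load 210/230]
  30 → van 2  [load 200/230]
  50 → van 4 (new)  [load 50/230]
  140 → van 4  [load 190/230]
4 vans opened.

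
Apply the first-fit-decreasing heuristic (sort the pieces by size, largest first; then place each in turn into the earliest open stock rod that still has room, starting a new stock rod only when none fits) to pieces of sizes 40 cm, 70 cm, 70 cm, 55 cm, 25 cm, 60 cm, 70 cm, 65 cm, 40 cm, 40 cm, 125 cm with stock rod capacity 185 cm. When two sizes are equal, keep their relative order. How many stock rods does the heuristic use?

4

Sorted descending: 125, 70, 70, 70, 65, 60, 55, 40, 40, 40, 25.
  125 → stock rod 1 (new)  [load 125/185]
  70 → stock rod 2 (new)  [load 70/185]
  70 → stock rod 2  [load 140/185]
  70 → stock rod 3 (new)  [load 70/185]
  65 → stock rod 3  [load 135/185]
  60 → stock rod 1  [load 185/185]
  55 → stock rod 4 (new)  [load 55/185]
  40 → stock rod 2  [load 180/185]
  40 → stock rod 3  [load 175/185]
  40 → stock rod 4  [load 95/185]
  25 → stock rod 4  [load 120/185]
4 stock rods opened.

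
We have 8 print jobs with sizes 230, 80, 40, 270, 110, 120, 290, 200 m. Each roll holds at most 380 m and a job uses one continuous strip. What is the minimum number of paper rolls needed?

4

Total = 290 + 270 + 230 + 200 + 120 + 110 + 80 + 40 = 1340 m.
Lower bound: ⌈1340/380⌉ = 4 paper rolls.
A packing using 4 paper rolls:
  roll 1: 290 + 80 = 370
  roll 2: 270 + 110 = 380
  roll 3: 230 + 120 = 350
  roll 4: 200 + 40 = 240
This matches the lower bound, so 4 is optimal.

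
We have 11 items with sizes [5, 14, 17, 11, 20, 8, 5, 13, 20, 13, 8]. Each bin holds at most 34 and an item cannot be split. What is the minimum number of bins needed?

Total = 20 + 20 + 17 + 14 + 13 + 13 + 11 + 8 + 8 + 5 + 5 = 134.
Lower bound: ⌈134/34⌉ = 4 bins.
A packing using 4 bins:
  bin 1: 20 + 14 = 34
  bin 2: 20 + 13 = 33
  bin 3: 17 + 11 + 5 = 33
  bin 4: 13 + 8 + 8 + 5 = 34
This matches the lower bound, so 4 is optimal.

4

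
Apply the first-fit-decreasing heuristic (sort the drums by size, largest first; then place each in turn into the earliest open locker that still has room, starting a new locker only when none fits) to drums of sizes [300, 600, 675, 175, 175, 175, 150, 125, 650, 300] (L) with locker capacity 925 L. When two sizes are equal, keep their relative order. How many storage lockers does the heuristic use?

Sorted descending: 675, 650, 600, 300, 300, 175, 175, 175, 150, 125.
  675 → locker 1 (new)  [load 675/925]
  650 → locker 2 (new)  [load 650/925]
  600 → locker 3 (new)  [load 600/925]
  300 → locker 3  [load 900/925]
  300 → locker 4 (new)  [load 300/925]
  175 → locker 1  [load 850/925]
  175 → locker 2  [load 825/925]
  175 → locker 4  [load 475/925]
  150 → locker 4  [load 625/925]
  125 → locker 4  [load 750/925]
4 storage lockers opened.

4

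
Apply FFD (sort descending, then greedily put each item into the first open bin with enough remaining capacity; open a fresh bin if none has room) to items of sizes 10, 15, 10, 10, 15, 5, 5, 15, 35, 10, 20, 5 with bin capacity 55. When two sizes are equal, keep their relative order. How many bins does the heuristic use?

3

Sorted descending: 35, 20, 15, 15, 15, 10, 10, 10, 10, 5, 5, 5.
  35 → bin 1 (new)  [load 35/55]
  20 → bin 1  [load 55/55]
  15 → bin 2 (new)  [load 15/55]
  15 → bin 2  [load 30/55]
  15 → bin 2  [load 45/55]
  10 → bin 2  [load 55/55]
  10 → bin 3 (new)  [load 10/55]
  10 → bin 3  [load 20/55]
  10 → bin 3  [load 30/55]
  5 → bin 3  [load 35/55]
  5 → bin 3  [load 40/55]
  5 → bin 3  [load 45/55]
3 bins opened.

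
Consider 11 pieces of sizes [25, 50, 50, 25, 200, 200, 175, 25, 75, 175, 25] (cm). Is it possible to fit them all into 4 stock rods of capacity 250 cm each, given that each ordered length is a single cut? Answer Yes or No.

No

Total = 1025 cm; ⌈1025/250⌉ = 5.
At least 5 stock rods are required, but only 4 are allowed.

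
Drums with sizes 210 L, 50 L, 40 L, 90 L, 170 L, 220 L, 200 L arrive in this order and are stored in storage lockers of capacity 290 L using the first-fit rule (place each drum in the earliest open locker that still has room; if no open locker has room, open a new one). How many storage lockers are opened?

5

  210 → locker 1 (new)  [load 210/290]
  50 → locker 1  [load 260/290]
  40 → locker 2 (new)  [load 40/290]
  90 → locker 2  [load 130/290]
  170 → locker 3 (new)  [load 170/290]
  220 → locker 4 (new)  [load 220/290]
  200 → locker 5 (new)  [load 200/290]
5 storage lockers opened.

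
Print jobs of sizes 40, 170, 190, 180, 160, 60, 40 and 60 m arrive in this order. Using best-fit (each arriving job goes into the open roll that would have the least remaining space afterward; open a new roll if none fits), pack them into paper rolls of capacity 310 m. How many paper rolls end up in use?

  40 → roll 1 (new)  [load 40/310]
  170 → roll 1  [load 210/310]
  190 → roll 2 (new)  [load 190/310]
  180 → roll 3 (new)  [load 180/310]
  160 → roll 4 (new)  [load 160/310]
  60 → roll 1  [load 270/310]
  40 → roll 1  [load 310/310]
  60 → roll 2  [load 250/310]
4 paper rolls opened.

4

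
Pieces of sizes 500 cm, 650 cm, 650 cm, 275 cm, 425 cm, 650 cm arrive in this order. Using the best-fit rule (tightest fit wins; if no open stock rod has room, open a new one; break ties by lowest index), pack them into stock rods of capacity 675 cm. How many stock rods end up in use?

6

  500 → stock rod 1 (new)  [load 500/675]
  650 → stock rod 2 (new)  [load 650/675]
  650 → stock rod 3 (new)  [load 650/675]
  275 → stock rod 4 (new)  [load 275/675]
  425 → stock rod 5 (new)  [load 425/675]
  650 → stock rod 6 (new)  [load 650/675]
6 stock rods opened.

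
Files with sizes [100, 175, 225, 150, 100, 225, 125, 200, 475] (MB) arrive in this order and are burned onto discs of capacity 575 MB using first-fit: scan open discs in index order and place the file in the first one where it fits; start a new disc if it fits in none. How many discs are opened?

  100 → disc 1 (new)  [load 100/575]
  175 → disc 1  [load 275/575]
  225 → disc 1  [load 500/575]
  150 → disc 2 (new)  [load 150/575]
  100 → disc 2  [load 250/575]
  225 → disc 2  [load 475/575]
  125 → disc 3 (new)  [load 125/575]
  200 → disc 3  [load 325/575]
  475 → disc 4 (new)  [load 475/575]
4 discs opened.

4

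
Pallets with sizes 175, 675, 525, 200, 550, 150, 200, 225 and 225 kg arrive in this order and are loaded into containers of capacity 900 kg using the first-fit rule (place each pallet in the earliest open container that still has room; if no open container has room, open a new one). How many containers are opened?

  175 → container 1 (new)  [load 175/900]
  675 → container 1  [load 850/900]
  525 → container 2 (new)  [load 525/900]
  200 → container 2  [load 725/900]
  550 → container 3 (new)  [load 550/900]
  150 → container 2  [load 875/900]
  200 → container 3  [load 750/900]
  225 → container 4 (new)  [load 225/900]
  225 → container 4  [load 450/900]
4 containers opened.

4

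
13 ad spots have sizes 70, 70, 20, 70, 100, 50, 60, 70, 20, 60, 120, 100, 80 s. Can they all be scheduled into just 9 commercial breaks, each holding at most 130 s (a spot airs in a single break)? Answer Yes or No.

Yes

A valid assignment using 8 commercial breaks:
  break 1: 120 = 120
  break 2: 100 + 20 = 120
  break 3: 100 + 20 = 120
  break 4: 80 + 50 = 130
  break 5: 70 + 60 = 130
  break 6: 70 + 60 = 130
  break 7: 70 = 70
  break 8: 70 = 70
That uses only 8 ≤ 9, so 9 commercial breaks are enough.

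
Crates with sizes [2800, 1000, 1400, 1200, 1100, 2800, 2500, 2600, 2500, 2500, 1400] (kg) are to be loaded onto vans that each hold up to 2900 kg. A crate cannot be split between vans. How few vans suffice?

9

Total = 2800 + 2800 + 2600 + 2500 + 2500 + 2500 + 1400 + 1400 + 1200 + 1100 + 1000 = 21800 kg.
Lower bound: ⌈21800/2900⌉ = 8 vans.
A packing using 9 vans:
  van 1: 2800 = 2800
  van 2: 2800 = 2800
  van 3: 2600 = 2600
  van 4: 2500 = 2500
  van 5: 2500 = 2500
  van 6: 2500 = 2500
  van 7: 1400 + 1400 = 2800
  van 8: 1200 + 1100 = 2300
  van 9: 1000 = 1000
No arrangement into 8 vans stays within capacity, so 9 is optimal.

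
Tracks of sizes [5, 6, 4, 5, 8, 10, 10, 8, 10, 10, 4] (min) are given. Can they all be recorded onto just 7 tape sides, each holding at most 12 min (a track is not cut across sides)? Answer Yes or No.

Total = 80 min; ⌈80/12⌉ = 7.
The bound of 7 does not rule out 7, but exhaustive search shows no assignment into 7 tape sides of capacity 12 min exists — the minimum is 8.

No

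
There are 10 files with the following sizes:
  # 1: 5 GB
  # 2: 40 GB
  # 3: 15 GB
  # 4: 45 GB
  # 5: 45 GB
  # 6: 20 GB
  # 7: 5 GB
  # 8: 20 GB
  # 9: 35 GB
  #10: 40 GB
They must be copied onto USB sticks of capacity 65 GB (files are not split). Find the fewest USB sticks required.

Total = 45 + 45 + 40 + 40 + 35 + 20 + 20 + 15 + 5 + 5 = 270 GB.
Lower bound: ⌈270/65⌉ = 5 USB sticks.
A packing using 5 USB sticks:
  USB stick 1: 45 + 20 = 65
  USB stick 2: 45 + 20 = 65
  USB stick 3: 40 + 15 + 5 + 5 = 65
  USB stick 4: 40 = 40
  USB stick 5: 35 = 35
This matches the lower bound, so 5 is optimal.

5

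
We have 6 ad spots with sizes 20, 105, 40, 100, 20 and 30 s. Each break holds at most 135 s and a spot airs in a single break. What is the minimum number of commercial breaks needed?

Total = 105 + 100 + 40 + 30 + 20 + 20 = 315 s.
Lower bound: ⌈315/135⌉ = 3 commercial breaks.
A packing using 3 commercial breaks:
  break 1: 105 + 30 = 135
  break 2: 100 + 20 = 120
  break 3: 40 + 20 = 60
This matches the lower bound, so 3 is optimal.

3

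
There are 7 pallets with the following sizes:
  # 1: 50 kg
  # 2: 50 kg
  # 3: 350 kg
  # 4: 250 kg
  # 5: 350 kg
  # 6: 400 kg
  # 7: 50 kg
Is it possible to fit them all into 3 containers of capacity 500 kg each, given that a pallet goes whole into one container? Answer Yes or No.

No

Total = 1500 kg; ⌈1500/500⌉ = 3.
The bound of 3 does not rule out 3, but exhaustive search shows no assignment into 3 containers of capacity 500 kg exists — the minimum is 4.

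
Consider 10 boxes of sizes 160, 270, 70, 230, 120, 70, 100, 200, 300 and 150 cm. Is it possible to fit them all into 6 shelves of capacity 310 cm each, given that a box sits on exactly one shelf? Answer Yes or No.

Yes

A valid assignment using 6 shelves:
  shelf 1: 300 = 300
  shelf 2: 270 = 270
  shelf 3: 230 + 70 = 300
  shelf 4: 200 + 100 = 300
  shelf 5: 160 + 150 = 310
  shelf 6: 120 + 70 = 190
Every load is within 310 cm, so 6 shelves suffice.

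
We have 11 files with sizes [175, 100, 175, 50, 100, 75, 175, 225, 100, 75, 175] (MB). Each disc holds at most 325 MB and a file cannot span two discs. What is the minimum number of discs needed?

5

Total = 225 + 175 + 175 + 175 + 175 + 100 + 100 + 100 + 75 + 75 + 50 = 1425 MB.
Lower bound: ⌈1425/325⌉ = 5 discs.
A packing using 5 discs:
  disc 1: 225 + 100 = 325
  disc 2: 175 + 100 + 50 = 325
  disc 3: 175 + 100 = 275
  disc 4: 175 + 75 + 75 = 325
  disc 5: 175 = 175
This matches the lower bound, so 5 is optimal.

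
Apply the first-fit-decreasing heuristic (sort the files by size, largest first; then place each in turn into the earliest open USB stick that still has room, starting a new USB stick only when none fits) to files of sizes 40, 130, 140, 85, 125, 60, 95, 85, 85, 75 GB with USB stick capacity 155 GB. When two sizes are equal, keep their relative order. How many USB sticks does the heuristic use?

8

Sorted descending: 140, 130, 125, 95, 85, 85, 85, 75, 60, 40.
  140 → USB stick 1 (new)  [load 140/155]
  130 → USB stick 2 (new)  [load 130/155]
  125 → USB stick 3 (new)  [load 125/155]
  95 → USB stick 4 (new)  [load 95/155]
  85 → USB stick 5 (new)  [load 85/155]
  85 → USB stick 6 (new)  [load 85/155]
  85 → USB stick 7 (new)  [load 85/155]
  75 → USB stick 8 (new)  [load 75/155]
  60 → USB stick 4  [load 155/155]
  40 → USB stick 5  [load 125/155]
8 USB sticks opened.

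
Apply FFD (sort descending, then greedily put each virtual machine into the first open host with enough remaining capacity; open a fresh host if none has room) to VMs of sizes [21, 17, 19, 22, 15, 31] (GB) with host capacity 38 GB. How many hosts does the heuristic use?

Sorted descending: 31, 22, 21, 19, 17, 15.
  31 → host 1 (new)  [load 31/38]
  22 → host 2 (new)  [load 22/38]
  21 → host 3 (new)  [load 21/38]
  19 → host 4 (new)  [load 19/38]
  17 → host 3  [load 38/38]
  15 → host 2  [load 37/38]
4 hosts opened.

4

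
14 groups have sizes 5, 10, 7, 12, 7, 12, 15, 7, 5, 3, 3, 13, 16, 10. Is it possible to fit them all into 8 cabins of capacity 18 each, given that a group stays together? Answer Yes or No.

Yes

A valid assignment using 8 cabins:
  cabin 1: 16 = 16
  cabin 2: 15 + 3 = 18
  cabin 3: 13 + 5 = 18
  cabin 4: 12 + 5 = 17
  cabin 5: 12 + 3 = 15
  cabin 6: 10 + 7 = 17
  cabin 7: 10 + 7 = 17
  cabin 8: 7 = 7
Every load is within 18, so 8 cabins suffice.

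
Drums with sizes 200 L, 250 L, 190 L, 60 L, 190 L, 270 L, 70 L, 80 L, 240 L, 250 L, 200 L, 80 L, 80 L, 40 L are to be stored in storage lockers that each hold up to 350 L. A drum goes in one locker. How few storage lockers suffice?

Total = 270 + 250 + 250 + 240 + 200 + 200 + 190 + 190 + 80 + 80 + 80 + 70 + 60 + 40 = 2200 L.
Lower bound: ⌈2200/350⌉ = 7 storage lockers.
Also, 8 drums each exceed 175 L, and no two of those can share a locker, so at least 8 storage lockers are needed.
A packing using 8 storage lockers:
  locker 1: 270 + 80 = 350
  locker 2: 250 + 80 = 330
  locker 3: 250 + 80 = 330
  locker 4: 240 + 70 + 40 = 350
  locker 5: 200 + 60 = 260
  locker 6: 200 = 200
  locker 7: 190 = 190
  locker 8: 190 = 190
This matches the lower bound, so 8 is optimal.

8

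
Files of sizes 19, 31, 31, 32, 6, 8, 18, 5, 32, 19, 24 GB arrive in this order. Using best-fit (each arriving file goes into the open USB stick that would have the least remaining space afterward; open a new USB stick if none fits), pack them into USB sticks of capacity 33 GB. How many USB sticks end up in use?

8

  19 → USB stick 1 (new)  [load 19/33]
  31 → USB stick 2 (new)  [load 31/33]
  31 → USB stick 3 (new)  [load 31/33]
  32 → USB stick 4 (new)  [load 32/33]
  6 → USB stick 1  [load 25/33]
  8 → USB stick 1  [load 33/33]
  18 → USB stick 5 (new)  [load 18/33]
  5 → USB stick 5  [load 23/33]
  32 → USB stick 6 (new)  [load 32/33]
  19 → USB stick 7 (new)  [load 19/33]
  24 → USB stick 8 (new)  [load 24/33]
8 USB sticks opened.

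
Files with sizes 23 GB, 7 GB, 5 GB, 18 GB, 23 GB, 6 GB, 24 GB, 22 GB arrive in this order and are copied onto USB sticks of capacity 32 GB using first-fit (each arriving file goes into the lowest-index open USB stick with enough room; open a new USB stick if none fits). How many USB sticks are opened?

5

  23 → USB stick 1 (new)  [load 23/32]
  7 → USB stick 1  [load 30/32]
  5 → USB stick 2 (new)  [load 5/32]
  18 → USB stick 2  [load 23/32]
  23 → USB stick 3 (new)  [load 23/32]
  6 → USB stick 2  [load 29/32]
  24 → USB stick 4 (new)  [load 24/32]
  22 → USB stick 5 (new)  [load 22/32]
5 USB sticks opened.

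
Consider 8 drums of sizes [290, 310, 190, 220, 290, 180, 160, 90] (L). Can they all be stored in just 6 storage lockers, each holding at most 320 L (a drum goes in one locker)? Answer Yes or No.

No

Total = 1730 L; ⌈1730/320⌉ = 6.
The bound of 6 does not rule out 6, but exhaustive search shows no assignment into 6 storage lockers of capacity 320 L exists — the minimum is 7.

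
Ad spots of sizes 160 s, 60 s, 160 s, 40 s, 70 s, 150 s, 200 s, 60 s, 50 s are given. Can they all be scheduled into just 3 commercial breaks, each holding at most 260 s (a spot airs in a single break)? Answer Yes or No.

No

Total = 950 s; ⌈950/260⌉ = 4.
At least 4 commercial breaks are required, but only 3 are allowed.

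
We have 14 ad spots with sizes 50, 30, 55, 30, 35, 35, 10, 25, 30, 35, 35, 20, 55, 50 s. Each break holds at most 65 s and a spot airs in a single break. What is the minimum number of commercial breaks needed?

9

Total = 55 + 55 + 50 + 50 + 35 + 35 + 35 + 35 + 30 + 30 + 30 + 25 + 20 + 10 = 495 s.
Lower bound: ⌈495/65⌉ = 8 commercial breaks.
A packing using 9 commercial breaks:
  break 1: 55 + 10 = 65
  break 2: 55 = 55
  break 3: 50 = 50
  break 4: 50 = 50
  break 5: 35 + 30 = 65
  break 6: 35 + 30 = 65
  break 7: 35 + 30 = 65
  break 8: 35 + 25 = 60
  break 9: 20 = 20
No arrangement into 8 commercial breaks stays within capacity, so 9 is optimal.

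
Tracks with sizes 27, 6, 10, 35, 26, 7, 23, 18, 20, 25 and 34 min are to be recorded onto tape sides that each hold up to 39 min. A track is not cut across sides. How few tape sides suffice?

Total = 35 + 34 + 27 + 26 + 25 + 23 + 20 + 18 + 10 + 7 + 6 = 231 min.
Lower bound: ⌈231/39⌉ = 6 tape sides.
Also, 7 tracks each exceed 39/2 min, and no two of those can share a side, so at least 7 tape sides are needed.
A packing using 7 tape sides:
  side 1: 35 = 35
  side 2: 34 = 34
  side 3: 27 + 10 = 37
  side 4: 26 + 7 + 6 = 39
  side 5: 25 = 25
  side 6: 23 = 23
  side 7: 20 + 18 = 38
This matches the lower bound, so 7 is optimal.

7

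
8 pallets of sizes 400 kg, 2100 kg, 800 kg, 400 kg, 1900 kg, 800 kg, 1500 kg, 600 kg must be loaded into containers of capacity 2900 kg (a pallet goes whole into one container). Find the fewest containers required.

3

Total = 2100 + 1900 + 1500 + 800 + 800 + 600 + 400 + 400 = 8500 kg.
Lower bound: ⌈8500/2900⌉ = 3 containers.
A packing using 3 containers:
  container 1: 2100 + 800 = 2900
  container 2: 1900 + 800 = 2700
  container 3: 1500 + 600 + 400 + 400 = 2900
This matches the lower bound, so 3 is optimal.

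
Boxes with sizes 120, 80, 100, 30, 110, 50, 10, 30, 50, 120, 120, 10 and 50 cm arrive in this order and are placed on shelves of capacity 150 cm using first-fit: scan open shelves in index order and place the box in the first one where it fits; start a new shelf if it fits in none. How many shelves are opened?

  120 → shelf 1 (new)  [load 120/150]
  80 → shelf 2 (new)  [load 80/150]
  100 → shelf 3 (new)  [load 100/150]
  30 → shelf 1  [load 150/150]
  110 → shelf 4 (new)  [load 110/150]
  50 → shelf 2  [load 130/150]
  10 → shelf 2  [load 140/150]
  30 → shelf 3  [load 130/150]
  50 → shelf 5 (new)  [load 50/150]
  120 → shelf 6 (new)  [load 120/150]
  120 → shelf 7 (new)  [load 120/150]
  10 → shelf 2  [load 150/150]
  50 → shelf 5  [load 100/150]
7 shelves opened.

7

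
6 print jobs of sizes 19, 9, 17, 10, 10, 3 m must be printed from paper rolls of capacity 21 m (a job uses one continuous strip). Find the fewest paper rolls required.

4

Total = 19 + 17 + 10 + 10 + 9 + 3 = 68 m.
Lower bound: ⌈68/21⌉ = 4 paper rolls.
A packing using 4 paper rolls:
  roll 1: 19 = 19
  roll 2: 17 + 3 = 20
  roll 3: 10 + 10 = 20
  roll 4: 9 = 9
This matches the lower bound, so 4 is optimal.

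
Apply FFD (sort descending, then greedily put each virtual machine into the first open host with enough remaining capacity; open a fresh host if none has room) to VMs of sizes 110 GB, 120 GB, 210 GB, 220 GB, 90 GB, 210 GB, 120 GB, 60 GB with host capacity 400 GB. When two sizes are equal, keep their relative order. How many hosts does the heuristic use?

4

Sorted descending: 220, 210, 210, 120, 120, 110, 90, 60.
  220 → host 1 (new)  [load 220/400]
  210 → host 2 (new)  [load 210/400]
  210 → host 3 (new)  [load 210/400]
  120 → host 1  [load 340/400]
  120 → host 2  [load 330/400]
  110 → host 3  [load 320/400]
  90 → host 4 (new)  [load 90/400]
  60 → host 1  [load 400/400]
4 hosts opened.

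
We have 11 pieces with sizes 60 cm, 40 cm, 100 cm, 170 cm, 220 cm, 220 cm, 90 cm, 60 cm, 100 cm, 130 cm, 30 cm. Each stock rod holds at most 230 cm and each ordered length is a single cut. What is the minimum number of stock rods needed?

Total = 220 + 220 + 170 + 130 + 100 + 100 + 90 + 60 + 60 + 40 + 30 = 1220 cm.
Lower bound: ⌈1220/230⌉ = 6 stock rods.
A packing using 6 stock rods:
  stock rod 1: 220 = 220
  stock rod 2: 220 = 220
  stock rod 3: 170 + 60 = 230
  stock rod 4: 130 + 100 = 230
  stock rod 5: 100 + 90 + 40 = 230
  stock rod 6: 60 + 30 = 90
This matches the lower bound, so 6 is optimal.

6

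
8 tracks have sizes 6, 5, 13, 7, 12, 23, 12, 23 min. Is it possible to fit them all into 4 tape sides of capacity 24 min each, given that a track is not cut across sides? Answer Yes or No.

Total = 101 min; ⌈101/24⌉ = 5.
At least 5 tape sides are required, but only 4 are allowed.

No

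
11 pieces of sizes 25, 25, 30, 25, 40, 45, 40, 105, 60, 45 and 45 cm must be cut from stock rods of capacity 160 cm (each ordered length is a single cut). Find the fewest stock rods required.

Total = 105 + 60 + 45 + 45 + 45 + 40 + 40 + 30 + 25 + 25 + 25 = 485 cm.
Lower bound: ⌈485/160⌉ = 4 stock rods.
A packing using 4 stock rods:
  stock rod 1: 105 + 45 = 150
  stock rod 2: 60 + 45 + 45 = 150
  stock rod 3: 40 + 40 + 30 + 25 + 25 = 160
  stock rod 4: 25 = 25
This matches the lower bound, so 4 is optimal.

4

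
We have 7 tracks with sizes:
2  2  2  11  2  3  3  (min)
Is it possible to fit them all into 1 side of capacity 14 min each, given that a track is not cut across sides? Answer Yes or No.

No

Total = 25 min; ⌈25/14⌉ = 2.
At least 2 tape sides are required, but only 1 is allowed.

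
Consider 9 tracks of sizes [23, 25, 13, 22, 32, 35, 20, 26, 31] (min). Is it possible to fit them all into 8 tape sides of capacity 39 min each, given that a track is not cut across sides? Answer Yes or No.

Yes

A valid assignment using 8 tape sides:
  side 1: 35 = 35
  side 2: 32 = 32
  side 3: 31 = 31
  side 4: 26 + 13 = 39
  side 5: 25 = 25
  side 6: 23 = 23
  side 7: 22 = 22
  side 8: 20 = 20
Every load is within 39 min, so 8 tape sides suffice.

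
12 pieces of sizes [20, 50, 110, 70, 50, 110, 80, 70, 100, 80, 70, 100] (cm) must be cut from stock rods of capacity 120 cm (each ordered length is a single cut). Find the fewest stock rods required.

Total = 110 + 110 + 100 + 100 + 80 + 80 + 70 + 70 + 70 + 50 + 50 + 20 = 910 cm.
Lower bound: ⌈910/120⌉ = 8 stock rods.
Also, 9 pieces each exceed 60 cm, and no two of those can share a stock rod, so at least 9 stock rods are needed.
A packing using 9 stock rods:
  stock rod 1: 110 = 110
  stock rod 2: 110 = 110
  stock rod 3: 100 + 20 = 120
  stock rod 4: 100 = 100
  stock rod 5: 80 = 80
  stock rod 6: 80 = 80
  stock rod 7: 70 + 50 = 120
  stock rod 8: 70 + 50 = 120
  stock rod 9: 70 = 70
This matches the lower bound, so 9 is optimal.

9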